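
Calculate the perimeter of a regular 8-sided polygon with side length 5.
Perimeter = number of sides * side length
Perimeter = 8 * 5
Perimeter = 40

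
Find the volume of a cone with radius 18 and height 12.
Volume = (1/3) * pi * r² * h
Volume = (1/3) * pi * 18² * 12
Volume = (1/3) * pi * 324 * 12
Volume = (1/3) * pi * 3888
Volume = 4071.50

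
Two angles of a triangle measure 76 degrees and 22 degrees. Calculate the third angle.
Sum of angles in a triangle = 180 degrees
Third angle = 180 - 76 - 22
Third angle = 82 degrees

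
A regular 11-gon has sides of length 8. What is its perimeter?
Perimeter = number of sides * side length
Perimeter = 11 * 8
Perimeter = 88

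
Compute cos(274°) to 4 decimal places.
cos(274 degrees) = 0.0698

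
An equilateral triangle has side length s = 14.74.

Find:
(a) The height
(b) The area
(a) Height h = s·√3/2 = 14.74·√3/2 = 12.77
(b) Area = (√3/4)·s² = (√3/4)·14.74² = (√3/4)·217.268 = 94.08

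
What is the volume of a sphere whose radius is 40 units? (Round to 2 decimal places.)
Volume = (4/3) * pi * r³
Volume = (4/3) * pi * 40³
Volume = (4/3) * pi * 64000
Volume = 268082.57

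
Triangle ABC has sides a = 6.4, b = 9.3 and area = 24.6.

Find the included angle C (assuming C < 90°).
Area = ½ab·sin(C)  →  sin(C) = 2·Area/(ab)
sin(C) = 2·24.6/(6.4·9.3) = 0.826613
C = arcsin(0.826613) = 55.75°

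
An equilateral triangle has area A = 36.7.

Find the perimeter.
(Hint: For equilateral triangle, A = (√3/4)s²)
A = (√3/4)s²  →  s² = 4A/√3 = 4·36.7/√3 = 84.755
s = 9.20625
Perimeter = 3s = 27.62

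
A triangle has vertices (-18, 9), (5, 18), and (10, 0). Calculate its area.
Using the coordinate formula: Area = (1/2)|x₁(y₂-y₃) + x₂(y₃-y₁) + x₃(y₁-y₂)|
Area = (1/2)|(-18)(18-0) + 5(0-9) + 10(9-18)|
Area = (1/2)|(-18)*18 + 5*(-9) + 10*(-9)|
Area = (1/2)|(-324) + (-45) + (-90)|
Area = (1/2)*459 = 229.50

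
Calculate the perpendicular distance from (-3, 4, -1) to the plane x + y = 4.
d = |1(-3) + 1(4) + 0(-1) - (4)| / √(1² + 1² + 0²) = 3/√2 = 2.121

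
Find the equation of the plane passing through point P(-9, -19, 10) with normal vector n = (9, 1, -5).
d = n·P = (9)(-9) + (1)(-19) + (-5)(10) = -150
Plane: 9x + y - 5z = -150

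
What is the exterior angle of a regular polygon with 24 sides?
Exterior angle of a regular n-gon = 360/n
Exterior angle = 360/24
Exterior angle = 15 degrees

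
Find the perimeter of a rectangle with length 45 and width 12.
Perimeter = 2 * (length + width)
Perimeter = 2 * (45 + 12)
Perimeter = 2 * 57
Perimeter = 114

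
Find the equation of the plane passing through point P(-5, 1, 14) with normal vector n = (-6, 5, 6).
d = n·P = (-6)(-5) + (5)(1) + (6)(14) = 119
Plane: -6x + 5y + 6z = 119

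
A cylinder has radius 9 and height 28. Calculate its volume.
Volume = pi * r² * h
Volume = pi * 9² * 28
Volume = pi * 81 * 28
Volume = pi * 2268
Volume = 7125.13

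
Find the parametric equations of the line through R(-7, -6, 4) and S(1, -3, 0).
Direction vector d = S - R = (8, 3, -4)
x = -7 + 8t, y = -6 + 3t, z = 4 - 4t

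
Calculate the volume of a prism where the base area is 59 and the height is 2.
Volume = base area * height
Volume = 59 * 2
Volume = 118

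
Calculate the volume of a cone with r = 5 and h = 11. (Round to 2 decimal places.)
Volume = (1/3) * pi * r² * h
Volume = (1/3) * pi * 5² * 11
Volume = (1/3) * pi * 25 * 11
Volume = (1/3) * pi * 275
Volume = 287.98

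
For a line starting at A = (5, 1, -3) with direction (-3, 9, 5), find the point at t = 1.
P(1) = (5 + (-3)(1), 1 + 9(1), -3 + 5(1)) = (2, 10, 2)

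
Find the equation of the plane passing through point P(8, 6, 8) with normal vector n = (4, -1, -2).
d = n·P = (4)(8) + (-1)(6) + (-2)(8) = 10
Plane: 4x - y - 2z = 10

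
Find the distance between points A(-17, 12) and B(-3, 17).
Using the distance formula: d = sqrt((x₂-x₁)² + (y₂-y₁)²)
dx = (-3) - (-17) = 14
dy = 17 - 12 = 5
d = sqrt(14² + 5²) = sqrt(196 + 25) = sqrt(221) = 14.87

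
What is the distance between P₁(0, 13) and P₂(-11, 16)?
Using the distance formula: d = sqrt((x₂-x₁)² + (y₂-y₁)²)
dx = (-11) - 0 = -11
dy = 16 - 13 = 3
d = sqrt((-11)² + 3²) = sqrt(121 + 9) = sqrt(130) = 11.40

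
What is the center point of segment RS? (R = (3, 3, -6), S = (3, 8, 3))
Midpoint = ((3+3)/2, (3+8)/2, (-6+3)/2) = (3, 5.5, -1.5)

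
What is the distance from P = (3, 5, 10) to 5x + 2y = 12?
d = |5(3) + 2(5) + 0(10) - (12)| / √(5² + 2² + 0²) = 13/√29 = 2.414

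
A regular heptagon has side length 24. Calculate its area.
For a regular 7-gon with side length s = 24:
Apothem a = s / (2*tan(pi/7)) = 24 / (2*tan(pi/7)) ≈ 24.91826
Perimeter P = 7 * 24 = 168
Area = (1/2) * P * a = (1/2) * 168 * 24.91826 = 2093.13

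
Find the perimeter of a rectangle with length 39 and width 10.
Perimeter = 2 * (length + width)
Perimeter = 2 * (39 + 10)
Perimeter = 2 * 49
Perimeter = 98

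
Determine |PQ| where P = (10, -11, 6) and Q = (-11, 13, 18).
d = √[(-21)² + (24)² + (12)²] = √1161 = 34.07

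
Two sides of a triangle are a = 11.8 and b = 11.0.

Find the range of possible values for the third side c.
By the triangle inequality: |a - b| < c < a + b
|11.8 - 11.0| < c < 11.8 + 11.0
0.8 < c < 22.8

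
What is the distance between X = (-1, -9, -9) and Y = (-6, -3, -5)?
d = √[(-5)² + (6)² + (4)²] = √77 = 8.775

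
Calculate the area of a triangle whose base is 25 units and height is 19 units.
Area = (1/2) * base * height
Area = (1/2) * 25 * 19
Area = 237.50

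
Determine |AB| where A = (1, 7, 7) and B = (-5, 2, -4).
d = √[(-6)² + (-5)² + (-11)²] = √182 = 13.49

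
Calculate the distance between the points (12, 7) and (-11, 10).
Using the distance formula: d = sqrt((x₂-x₁)² + (y₂-y₁)²)
dx = (-11) - 12 = -23
dy = 10 - 7 = 3
d = sqrt((-23)² + 3²) = sqrt(529 + 9) = sqrt(538) = 23.19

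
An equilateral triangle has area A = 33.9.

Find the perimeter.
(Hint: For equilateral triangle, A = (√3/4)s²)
A = (√3/4)s²  →  s² = 4A/√3 = 4·33.9/√3 = 78.2887
s = 8.84809
Perimeter = 3s = 26.54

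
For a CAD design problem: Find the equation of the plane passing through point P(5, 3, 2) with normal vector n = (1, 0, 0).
d = n·P = (1)(5) + (0)(3) + (0)(2) = 5
Plane: x = 5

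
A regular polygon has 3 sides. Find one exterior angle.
Exterior angle of a regular n-gon = 360/n
Exterior angle = 360/3
Exterior angle = 120 degrees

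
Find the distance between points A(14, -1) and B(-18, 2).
Using the distance formula: d = sqrt((x₂-x₁)² + (y₂-y₁)²)
dx = (-18) - 14 = -32
dy = 2 - (-1) = 3
d = sqrt((-32)² + 3²) = sqrt(1024 + 9) = sqrt(1033) = 32.14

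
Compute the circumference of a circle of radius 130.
Circumference = 2 * pi * r
Circumference = 2 * pi * 130
Circumference = 816.81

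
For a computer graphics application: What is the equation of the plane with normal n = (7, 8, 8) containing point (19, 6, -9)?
d = n·P = (7)(19) + (8)(6) + (8)(-9) = 109
Plane: 7x + 8y + 8z = 109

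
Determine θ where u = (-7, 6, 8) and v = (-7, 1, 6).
u·v = 103, |u|² = 149, |v|² = 86
cos θ = 103/√12814 ≈ 0.9099
θ ≈ 24.51°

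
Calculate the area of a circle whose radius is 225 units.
Area = pi * r²
Area = pi * 225²
Area = pi * 50625
Area = 159043.13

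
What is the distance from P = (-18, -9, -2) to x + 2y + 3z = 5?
d = |1(-18) + 2(-9) + 3(-2) - (5)| / √(1² + 2² + 3²) = 47/√14 = 12.56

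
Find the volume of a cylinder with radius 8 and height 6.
Volume = pi * r² * h
Volume = pi * 8² * 6
Volume = pi * 64 * 6
Volume = pi * 384
Volume = 1206.37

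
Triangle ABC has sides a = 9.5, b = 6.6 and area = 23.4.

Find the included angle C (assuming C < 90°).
Area = ½ab·sin(C)  →  sin(C) = 2·Area/(ab)
sin(C) = 2·23.4/(9.5·6.6) = 0.746411
C = arcsin(0.746411) = 48.28°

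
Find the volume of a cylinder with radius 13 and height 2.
Volume = pi * r² * h
Volume = pi * 13² * 2
Volume = pi * 169 * 2
Volume = pi * 338
Volume = 1061.86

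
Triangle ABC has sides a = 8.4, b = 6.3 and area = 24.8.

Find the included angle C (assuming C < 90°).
Area = ½ab·sin(C)  →  sin(C) = 2·Area/(ab)
sin(C) = 2·24.8/(8.4·6.3) = 0.937264
C = arcsin(0.937264) = 69.6°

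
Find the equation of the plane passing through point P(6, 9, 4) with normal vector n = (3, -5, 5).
d = n·P = (3)(6) + (-5)(9) + (5)(4) = -7
Plane: 3x - 5y + 5z = -7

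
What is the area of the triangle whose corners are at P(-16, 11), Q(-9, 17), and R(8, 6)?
Using the coordinate formula: Area = (1/2)|x₁(y₂-y₃) + x₂(y₃-y₁) + x₃(y₁-y₂)|
Area = (1/2)|(-16)(17-6) + (-9)(6-11) + 8(11-17)|
Area = (1/2)|(-16)*11 + (-9)*(-5) + 8*(-6)|
Area = (1/2)|(-176) + 45 + (-48)|
Area = (1/2)*179 = 89.50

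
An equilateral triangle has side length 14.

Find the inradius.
For an equilateral triangle, r = s/(2√3) where s is the side.
r = 14/(2√3) = 14/3.464102 = 4.041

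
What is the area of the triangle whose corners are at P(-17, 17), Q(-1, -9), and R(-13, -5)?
Using the coordinate formula: Area = (1/2)|x₁(y₂-y₃) + x₂(y₃-y₁) + x₃(y₁-y₂)|
Area = (1/2)|(-17)((-9)-(-5)) + (-1)((-5)-17) + (-13)(17-(-9))|
Area = (1/2)|(-17)*(-4) + (-1)*(-22) + (-13)*26|
Area = (1/2)|68 + 22 + (-338)|
Area = (1/2)*248 = 124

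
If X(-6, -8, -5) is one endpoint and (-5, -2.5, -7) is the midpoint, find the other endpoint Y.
Y = (2×(-5) - (-6), 2×(-2.5) - (-8), 2×(-7) - (-5)) = (-4, 3, -9)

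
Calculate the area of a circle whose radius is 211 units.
Area = pi * r²
Area = pi * 211²
Area = pi * 44521
Area = 139866.85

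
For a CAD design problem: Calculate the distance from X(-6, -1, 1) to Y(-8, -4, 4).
d = √[(-2)² + (-3)² + (3)²] = √22 = 4.69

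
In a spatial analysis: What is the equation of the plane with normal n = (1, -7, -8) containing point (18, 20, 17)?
d = n·P = (1)(18) + (-7)(20) + (-8)(17) = -258
Plane: x - 7y - 8z = -258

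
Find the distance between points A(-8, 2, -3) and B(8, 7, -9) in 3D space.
d = √[(16)² + (5)² + (-6)²] = √317 = 17.8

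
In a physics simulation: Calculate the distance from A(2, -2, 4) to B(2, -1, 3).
d = √[(0)² + (1)² + (-1)²] = √2 = 1.414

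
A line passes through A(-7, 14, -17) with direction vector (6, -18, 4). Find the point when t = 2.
P(2) = (-7 + 6(2), 14 + (-18)(2), -17 + 4(2)) = (5, -22, -9)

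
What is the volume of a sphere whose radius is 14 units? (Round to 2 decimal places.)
Volume = (4/3) * pi * r³
Volume = (4/3) * pi * 14³
Volume = (4/3) * pi * 2744
Volume = 11494.04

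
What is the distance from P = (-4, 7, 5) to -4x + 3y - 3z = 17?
d = |(-4)(-4) + 3(7) + (-3)(5) - (17)| / √((-4)² + 3² + (-3)²) = 5/√34 = 0.8575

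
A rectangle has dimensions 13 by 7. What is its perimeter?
Perimeter = 2 * (length + width)
Perimeter = 2 * (13 + 7)
Perimeter = 2 * 20
Perimeter = 40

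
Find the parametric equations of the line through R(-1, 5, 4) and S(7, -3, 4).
Direction vector d = S - R = (8, -8, 0)
x = -1 + 8t, y = 5 - 8t, z = 4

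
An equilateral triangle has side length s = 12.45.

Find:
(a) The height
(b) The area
(a) Height h = s·√3/2 = 12.45·√3/2 = 10.78
(b) Area = (√3/4)·s² = (√3/4)·12.45² = (√3/4)·155.002 = 67.12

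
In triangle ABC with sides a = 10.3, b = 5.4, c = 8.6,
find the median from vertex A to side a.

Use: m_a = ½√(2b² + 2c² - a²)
m_a = ½√(2·5.4² + 2·8.6² - 10.3²)
m_a = ½√(58.32 + 147.92 - 106.09) = ½√100.15 = 5.004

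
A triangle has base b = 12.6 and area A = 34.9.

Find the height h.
A = ½bh  →  h = 2A/b
h = 2·34.9/12.6 = 5.54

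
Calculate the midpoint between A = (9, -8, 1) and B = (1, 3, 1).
Midpoint = ((9+1)/2, (-8+3)/2, (1+1)/2) = (5, -2.5, 1)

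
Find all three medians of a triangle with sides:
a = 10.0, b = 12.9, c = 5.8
Using m_x = ½√(2y² + 2z² - x²):
m_a = ½√(2·12.9² + 2·5.8² - 10.0²) = ½√300.1 = 8.662
m_b = ½√(2·10.0² + 2·5.8² - 12.9²) = ½√100.87 = 5.022
m_c = ½√(2·10.0² + 2·12.9² - 5.8²) = ½√499.18 = 11.17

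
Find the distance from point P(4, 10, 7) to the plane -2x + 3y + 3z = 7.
d = |(-2)(4) + 3(10) + 3(7) - (7)| / √((-2)² + 3² + 3²) = 36/√22 = 7.675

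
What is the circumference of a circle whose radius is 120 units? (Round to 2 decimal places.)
Circumference = 2 * pi * r
Circumference = 2 * pi * 120
Circumference = 753.98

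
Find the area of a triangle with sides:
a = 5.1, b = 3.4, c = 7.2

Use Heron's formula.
s = (a+b+c)/2 = (5.1+3.4+7.2)/2 = 7.85
A = √(s(s-a)(s-b)(s-c)) = √(7.85·2.75·4.45·0.65)
A = √62.4418 = 7.902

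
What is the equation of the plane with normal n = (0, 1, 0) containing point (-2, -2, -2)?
d = n·P = (0)(-2) + (1)(-2) + (0)(-2) = -2
Plane: y = -2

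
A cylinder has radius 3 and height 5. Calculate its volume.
Volume = pi * r² * h
Volume = pi * 3² * 5
Volume = pi * 9 * 5
Volume = pi * 45
Volume = 141.37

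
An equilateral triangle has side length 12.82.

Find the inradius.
For an equilateral triangle, r = s/(2√3) where s is the side.
r = 12.82/(2√3) = 12.82/3.464102 = 3.701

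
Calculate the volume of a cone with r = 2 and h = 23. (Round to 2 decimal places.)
Volume = (1/3) * pi * r² * h
Volume = (1/3) * pi * 2² * 23
Volume = (1/3) * pi * 4 * 23
Volume = (1/3) * pi * 92
Volume = 96.34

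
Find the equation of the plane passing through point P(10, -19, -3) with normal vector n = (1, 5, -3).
d = n·P = (1)(10) + (5)(-19) + (-3)(-3) = -76
Plane: x + 5y - 3z = -76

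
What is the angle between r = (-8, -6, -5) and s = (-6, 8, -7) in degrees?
r·s = 35, |r|² = 125, |s|² = 149
cos θ = 35/√18625 ≈ 0.2565
θ ≈ 75.14°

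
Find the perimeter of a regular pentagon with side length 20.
Perimeter = number of sides * side length
Perimeter = 5 * 20
Perimeter = 100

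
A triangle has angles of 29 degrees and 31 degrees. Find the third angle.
Sum of angles in a triangle = 180 degrees
Third angle = 180 - 29 - 31
Third angle = 120 degrees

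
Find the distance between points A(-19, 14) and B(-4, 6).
Using the distance formula: d = sqrt((x₂-x₁)² + (y₂-y₁)²)
dx = (-4) - (-19) = 15
dy = 6 - 14 = -8
d = sqrt(15² + (-8)²) = sqrt(225 + 64) = sqrt(289) = 17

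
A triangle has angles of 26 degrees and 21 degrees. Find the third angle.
Sum of angles in a triangle = 180 degrees
Third angle = 180 - 26 - 21
Third angle = 133 degrees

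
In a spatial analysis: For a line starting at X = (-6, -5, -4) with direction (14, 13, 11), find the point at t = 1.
P(1) = (-6 + 14(1), -5 + 13(1), -4 + 11(1)) = (8, 8, 7)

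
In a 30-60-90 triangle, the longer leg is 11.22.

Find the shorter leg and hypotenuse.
In a 30-60-90 triangle, sides are in ratio 1 : √3 : 2.
Long leg = short leg·√3  →  short leg = 11.22/√3 = 6.478
Hypotenuse = 2·(short leg) = 2·11.22/√3 = 12.96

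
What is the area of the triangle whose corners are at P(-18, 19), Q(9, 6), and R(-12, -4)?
Using the coordinate formula: Area = (1/2)|x₁(y₂-y₃) + x₂(y₃-y₁) + x₃(y₁-y₂)|
Area = (1/2)|(-18)(6-(-4)) + 9((-4)-19) + (-12)(19-6)|
Area = (1/2)|(-18)*10 + 9*(-23) + (-12)*13|
Area = (1/2)|(-180) + (-207) + (-156)|
Area = (1/2)*543 = 271.50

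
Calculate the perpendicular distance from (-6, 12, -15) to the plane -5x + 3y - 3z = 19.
d = |(-5)(-6) + 3(12) + (-3)(-15) - (19)| / √((-5)² + 3² + (-3)²) = 92/√43 = 14.03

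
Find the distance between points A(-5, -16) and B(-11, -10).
Using the distance formula: d = sqrt((x₂-x₁)² + (y₂-y₁)²)
dx = (-11) - (-5) = -6
dy = (-10) - (-16) = 6
d = sqrt((-6)² + 6²) = sqrt(36 + 36) = sqrt(72) = 8.49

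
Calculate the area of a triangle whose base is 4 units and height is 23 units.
Area = (1/2) * base * height
Area = (1/2) * 4 * 23
Area = 46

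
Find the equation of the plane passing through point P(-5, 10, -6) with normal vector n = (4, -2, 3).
d = n·P = (4)(-5) + (-2)(10) + (3)(-6) = -58
Plane: 4x - 2y + 3z = -58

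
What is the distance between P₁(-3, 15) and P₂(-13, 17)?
Using the distance formula: d = sqrt((x₂-x₁)² + (y₂-y₁)²)
dx = (-13) - (-3) = -10
dy = 17 - 15 = 2
d = sqrt((-10)² + 2²) = sqrt(100 + 4) = sqrt(104) = 10.20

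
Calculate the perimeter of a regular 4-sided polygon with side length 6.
Perimeter = number of sides * side length
Perimeter = 4 * 6
Perimeter = 24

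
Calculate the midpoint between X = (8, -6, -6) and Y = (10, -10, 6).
Midpoint = ((8+10)/2, (-6-10)/2, (-6+6)/2) = (9, -8, 0)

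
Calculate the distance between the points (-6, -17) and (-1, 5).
Using the distance formula: d = sqrt((x₂-x₁)² + (y₂-y₁)²)
dx = (-1) - (-6) = 5
dy = 5 - (-17) = 22
d = sqrt(5² + 22²) = sqrt(25 + 484) = sqrt(509) = 22.56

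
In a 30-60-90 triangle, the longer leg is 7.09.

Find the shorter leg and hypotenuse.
In a 30-60-90 triangle, sides are in ratio 1 : √3 : 2.
Long leg = short leg·√3  →  short leg = 7.09/√3 = 4.093
Hypotenuse = 2·(short leg) = 2·7.09/√3 = 8.187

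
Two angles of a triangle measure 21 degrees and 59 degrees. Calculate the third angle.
Sum of angles in a triangle = 180 degrees
Third angle = 180 - 21 - 59
Third angle = 100 degrees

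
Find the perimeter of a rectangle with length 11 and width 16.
Perimeter = 2 * (length + width)
Perimeter = 2 * (11 + 16)
Perimeter = 2 * 27
Perimeter = 54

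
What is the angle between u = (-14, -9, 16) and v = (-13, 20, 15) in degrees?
u·v = 242, |u|² = 533, |v|² = 794
cos θ = 242/√423202 ≈ 0.372
θ ≈ 68.16°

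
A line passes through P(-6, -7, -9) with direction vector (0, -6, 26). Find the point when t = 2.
P(2) = (-6 + 0(2), -7 + (-6)(2), -9 + 26(2)) = (-6, -19, 43)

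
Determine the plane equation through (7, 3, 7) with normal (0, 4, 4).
d = n·P = (0)(7) + (4)(3) + (4)(7) = 40
Plane: 4y + 4z = 40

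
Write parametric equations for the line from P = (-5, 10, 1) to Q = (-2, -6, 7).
Direction vector d = Q - P = (3, -16, 6)
x = -5 + 3t, y = 10 - 16t, z = 1 + 6t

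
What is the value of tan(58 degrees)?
tan(58 degrees) = 1.6003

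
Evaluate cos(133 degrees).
cos(133 degrees) = -0.682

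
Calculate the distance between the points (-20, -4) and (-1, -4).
Using the distance formula: d = sqrt((x₂-x₁)² + (y₂-y₁)²)
dx = (-1) - (-20) = 19
dy = (-4) - (-4) = 0
d = sqrt(19² + 0²) = sqrt(361 + 0) = sqrt(361) = 19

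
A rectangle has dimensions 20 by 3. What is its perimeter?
Perimeter = 2 * (length + width)
Perimeter = 2 * (20 + 3)
Perimeter = 2 * 23
Perimeter = 46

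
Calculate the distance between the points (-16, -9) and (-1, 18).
Using the distance formula: d = sqrt((x₂-x₁)² + (y₂-y₁)²)
dx = (-1) - (-16) = 15
dy = 18 - (-9) = 27
d = sqrt(15² + 27²) = sqrt(225 + 729) = sqrt(954) = 30.89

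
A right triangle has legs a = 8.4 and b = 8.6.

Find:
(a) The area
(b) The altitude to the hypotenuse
(a) Area = ½ab = ½·8.4·8.6 = 36.12
(b) Hypotenuse c = √(8.4² + 8.6²) = √144.52 = 12.0216
    Area = ½·c·h_c  →  h_c = 2·Area/c = 2·36.12/12.0216 = 6.009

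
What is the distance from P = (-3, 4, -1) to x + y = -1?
d = |1(-3) + 1(4) + 0(-1) - (-1)| / √(1² + 1² + 0²) = 2/√2 = 1.414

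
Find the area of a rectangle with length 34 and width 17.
Area = length * width
Area = 34 * 17
Area = 578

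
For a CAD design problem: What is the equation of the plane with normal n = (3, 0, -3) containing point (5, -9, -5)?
d = n·P = (3)(5) + (0)(-9) + (-3)(-5) = 30
Plane: 3x - 3z = 30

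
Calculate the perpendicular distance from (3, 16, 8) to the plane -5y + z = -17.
d = |0(3) + (-5)(16) + 1(8) - (-17)| / √(0² + (-5)² + 1²) = 55/√26 = 10.79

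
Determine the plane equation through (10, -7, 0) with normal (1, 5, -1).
d = n·P = (1)(10) + (5)(-7) + (-1)(0) = -25
Plane: x + 5y - z = -25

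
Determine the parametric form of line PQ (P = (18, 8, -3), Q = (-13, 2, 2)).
Direction vector d = Q - P = (-31, -6, 5)
x = 18 - 31t, y = 8 - 6t, z = -3 + 5t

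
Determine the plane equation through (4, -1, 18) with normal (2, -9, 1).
d = n·P = (2)(4) + (-9)(-1) + (1)(18) = 35
Plane: 2x - 9y + z = 35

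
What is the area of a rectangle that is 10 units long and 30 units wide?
Area = length * width
Area = 10 * 30
Area = 300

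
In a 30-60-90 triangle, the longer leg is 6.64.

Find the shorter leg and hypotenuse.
In a 30-60-90 triangle, sides are in ratio 1 : √3 : 2.
Long leg = short leg·√3  →  short leg = 6.64/√3 = 3.834
Hypotenuse = 2·(short leg) = 2·6.64/√3 = 7.667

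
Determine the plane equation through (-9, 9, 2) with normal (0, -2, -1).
d = n·P = (0)(-9) + (-2)(9) + (-1)(2) = -20
Plane: -2y - z = -20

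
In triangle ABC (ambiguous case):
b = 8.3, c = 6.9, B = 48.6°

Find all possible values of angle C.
sin(C)/c = sin(B)/b  →  sin(C) = c·sin(B)/b = 6.9·sin(48.6°)/8.3 = 0.623586
C₁ = arcsin(0.623586) = 38.58°,  C₂ = 180° - C₁ = 141.42°
Check C₂: A = 180° - 48.6° - 141.42° = -10.02° ≤ 0, rejected
C = 38.58° (one solution)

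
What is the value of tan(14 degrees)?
tan(14 degrees) = 0.2493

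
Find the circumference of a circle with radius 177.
Circumference = 2 * pi * r
Circumference = 2 * pi * 177
Circumference = 1112.12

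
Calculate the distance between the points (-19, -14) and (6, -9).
Using the distance formula: d = sqrt((x₂-x₁)² + (y₂-y₁)²)
dx = 6 - (-19) = 25
dy = (-9) - (-14) = 5
d = sqrt(25² + 5²) = sqrt(625 + 25) = sqrt(650) = 25.50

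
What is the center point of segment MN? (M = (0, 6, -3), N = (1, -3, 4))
Midpoint = ((0+1)/2, (6-3)/2, (-3+4)/2) = (0.5, 1.5, 0.5)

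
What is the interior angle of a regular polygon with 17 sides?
Interior angle of a regular n-gon = (n-2)*180/n
Interior angle = (17-2)*180/17
Interior angle = 15*180/17
Interior angle = 2700/17
Interior angle = 158.82 degrees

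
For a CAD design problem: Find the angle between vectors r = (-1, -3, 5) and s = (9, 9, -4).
r·s = -56, |r|² = 35, |s|² = 178
cos θ = -56/√6230 ≈ -0.7095
θ ≈ 135.2°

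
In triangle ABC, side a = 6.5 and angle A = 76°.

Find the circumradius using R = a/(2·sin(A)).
R = a/(2·sin(A)) = 6.5/(2·sin(76°))
R = 6.5/(2·0.970296) = 6.5/1.940591 = 3.349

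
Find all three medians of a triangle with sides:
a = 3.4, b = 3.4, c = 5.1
Using m_x = ½√(2y² + 2z² - x²):
m_a = ½√(2·3.4² + 2·5.1² - 3.4²) = ½√63.58 = 3.987
m_b = ½√(2·3.4² + 2·5.1² - 3.4²) = ½√63.58 = 3.987
m_c = ½√(2·3.4² + 2·3.4² - 5.1²) = ½√20.23 = 2.249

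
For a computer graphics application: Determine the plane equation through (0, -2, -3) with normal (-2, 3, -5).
d = n·P = (-2)(0) + (3)(-2) + (-5)(-3) = 9
Plane: -2x + 3y - 5z = 9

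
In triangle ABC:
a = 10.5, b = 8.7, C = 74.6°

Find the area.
Using A = ½ab·sin(C):
A = ½·10.5·8.7·sin(74.6°) = ½·91.35·0.964095 = 44.04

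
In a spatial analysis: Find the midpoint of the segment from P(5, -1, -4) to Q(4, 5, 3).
Midpoint = ((5+4)/2, (-1+5)/2, (-4+3)/2) = (4.5, 2, -0.5)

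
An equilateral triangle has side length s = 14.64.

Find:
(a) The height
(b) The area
(a) Height h = s·√3/2 = 14.64·√3/2 = 12.68
(b) Area = (√3/4)·s² = (√3/4)·14.64² = (√3/4)·214.33 = 92.81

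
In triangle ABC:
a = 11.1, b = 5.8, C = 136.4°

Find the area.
Using A = ½ab·sin(C):
A = ½·11.1·5.8·sin(136.4°) = ½·64.38·0.689620 = 22.2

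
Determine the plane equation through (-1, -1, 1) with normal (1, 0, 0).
d = n·P = (1)(-1) + (0)(-1) + (0)(1) = -1
Plane: x = -1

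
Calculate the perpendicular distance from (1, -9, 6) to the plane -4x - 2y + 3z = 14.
d = |(-4)(1) + (-2)(-9) + 3(6) - (14)| / √((-4)² + (-2)² + 3²) = 18/√29 = 3.343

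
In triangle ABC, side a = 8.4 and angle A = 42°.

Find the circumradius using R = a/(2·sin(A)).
R = a/(2·sin(A)) = 8.4/(2·sin(42°))
R = 8.4/(2·0.669131) = 8.4/1.338261 = 6.277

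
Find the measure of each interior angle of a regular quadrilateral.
Interior angle of a regular n-gon = (n-2)*180/n
Interior angle = (4-2)*180/4
Interior angle = 2*180/4
Interior angle = 360/4
Interior angle = 90 degrees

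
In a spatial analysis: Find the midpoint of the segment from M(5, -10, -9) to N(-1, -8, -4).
Midpoint = ((5-1)/2, (-10-8)/2, (-9-4)/2) = (2, -9, -6.5)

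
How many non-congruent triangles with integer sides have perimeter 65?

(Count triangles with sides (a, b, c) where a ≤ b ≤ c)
With a ≤ b ≤ c and a + b + c = 65, the triangle inequality a + b > c gives c < 65/2, so c ≤ 32.
Iterate a from 1 to ⌊p/3⌋ = 21; for each a, b ranges from a to ⌊(p−a)/2⌋ with c = p − a − b, keeping only c ≥ b.
Triples: (1, 32, 32), (2, 31, 32), (3, 30, 32), …
Count = 96 triangles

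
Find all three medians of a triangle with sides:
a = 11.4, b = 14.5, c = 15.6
Using m_x = ½√(2y² + 2z² - x²):
m_a = ½√(2·14.5² + 2·15.6² - 11.4²) = ½√777.26 = 13.94
m_b = ½√(2·11.4² + 2·15.6² - 14.5²) = ½√536.39 = 11.58
m_c = ½√(2·11.4² + 2·14.5² - 15.6²) = ½√437.06 = 10.45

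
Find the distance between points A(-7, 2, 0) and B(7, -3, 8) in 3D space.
d = √[(14)² + (-5)² + (8)²] = √285 = 16.88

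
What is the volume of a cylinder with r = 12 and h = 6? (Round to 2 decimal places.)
Volume = pi * r² * h
Volume = pi * 12² * 6
Volume = pi * 144 * 6
Volume = pi * 864
Volume = 2714.34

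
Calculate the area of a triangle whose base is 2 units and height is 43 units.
Area = (1/2) * base * height
Area = (1/2) * 2 * 43
Area = 43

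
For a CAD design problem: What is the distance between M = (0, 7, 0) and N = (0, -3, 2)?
d = √[(0)² + (-10)² + (2)²] = √104 = 10.2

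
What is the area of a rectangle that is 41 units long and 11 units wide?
Area = length * width
Area = 41 * 11
Area = 451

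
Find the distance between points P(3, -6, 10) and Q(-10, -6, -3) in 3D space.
d = √[(-13)² + (0)² + (-13)²] = √338 = 18.38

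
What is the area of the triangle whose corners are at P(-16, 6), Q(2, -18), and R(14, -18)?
Using the coordinate formula: Area = (1/2)|x₁(y₂-y₃) + x₂(y₃-y₁) + x₃(y₁-y₂)|
Area = (1/2)|(-16)((-18)-(-18)) + 2((-18)-6) + 14(6-(-18))|
Area = (1/2)|(-16)*0 + 2*(-24) + 14*24|
Area = (1/2)|0 + (-48) + 336|
Area = (1/2)*288 = 144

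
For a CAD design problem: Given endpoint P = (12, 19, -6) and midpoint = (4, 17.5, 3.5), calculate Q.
Q = (2×4 - 12, 2×17.5 - 19, 2×3.5 - (-6)) = (-4, 16, 13)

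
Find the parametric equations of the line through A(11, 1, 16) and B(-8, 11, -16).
Direction vector d = B - A = (-19, 10, -32)
x = 11 - 19t, y = 1 + 10t, z = 16 - 32t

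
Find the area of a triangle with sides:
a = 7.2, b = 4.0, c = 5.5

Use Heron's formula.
s = (a+b+c)/2 = (7.2+4.0+5.5)/2 = 8.35
A = √(s(s-a)(s-b)(s-c)) = √(8.35·1.15·4.35·2.85)
A = √119.047 = 10.91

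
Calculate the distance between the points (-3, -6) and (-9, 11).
Using the distance formula: d = sqrt((x₂-x₁)² + (y₂-y₁)²)
dx = (-9) - (-3) = -6
dy = 11 - (-6) = 17
d = sqrt((-6)² + 17²) = sqrt(36 + 289) = sqrt(325) = 18.03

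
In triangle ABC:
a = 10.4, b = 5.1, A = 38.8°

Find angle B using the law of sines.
sin(B)/b = sin(A)/a
sin(B) = b·sin(A)/a = 5.1·sin(38.8°)/10.4 = 0.307277
B = arcsin(0.307277) = 17.9°  (b ≤ a, so B ≤ A and the acute solution is unique)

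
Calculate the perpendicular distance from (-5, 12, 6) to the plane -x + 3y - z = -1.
d = |(-1)(-5) + 3(12) + (-1)(6) - (-1)| / √((-1)² + 3² + (-1)²) = 36/√11 = 10.85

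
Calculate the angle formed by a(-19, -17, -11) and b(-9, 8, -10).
a·b = 145, |a|² = 771, |b|² = 245
cos θ = 145/√188895 ≈ 0.3336
θ ≈ 70.51°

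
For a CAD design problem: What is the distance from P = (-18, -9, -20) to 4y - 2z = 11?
d = |0(-18) + 4(-9) + (-2)(-20) - (11)| / √(0² + 4² + (-2)²) = 7/√20 = 1.565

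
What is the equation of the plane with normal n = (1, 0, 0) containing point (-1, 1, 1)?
d = n·P = (1)(-1) + (0)(1) + (0)(1) = -1
Plane: x = -1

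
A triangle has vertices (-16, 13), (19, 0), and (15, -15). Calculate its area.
Using the coordinate formula: Area = (1/2)|x₁(y₂-y₃) + x₂(y₃-y₁) + x₃(y₁-y₂)|
Area = (1/2)|(-16)(0-(-15)) + 19((-15)-13) + 15(13-0)|
Area = (1/2)|(-16)*15 + 19*(-28) + 15*13|
Area = (1/2)|(-240) + (-532) + 195|
Area = (1/2)*577 = 288.50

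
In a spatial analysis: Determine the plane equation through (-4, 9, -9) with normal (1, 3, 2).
d = n·P = (1)(-4) + (3)(9) + (2)(-9) = 5
Plane: x + 3y + 2z = 5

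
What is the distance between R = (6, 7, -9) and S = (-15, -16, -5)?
d = √[(-21)² + (-23)² + (4)²] = √986 = 31.4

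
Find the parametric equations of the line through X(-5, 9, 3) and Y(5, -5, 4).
Direction vector d = Y - X = (10, -14, 1)
x = -5 + 10t, y = 9 - 14t, z = 3 + t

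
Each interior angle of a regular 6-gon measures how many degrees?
Interior angle of a regular n-gon = (n-2)*180/n
Interior angle = (6-2)*180/6
Interior angle = 4*180/6
Interior angle = 720/6
Interior angle = 120 degrees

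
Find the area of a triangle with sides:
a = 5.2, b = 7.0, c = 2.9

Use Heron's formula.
s = (a+b+c)/2 = (5.2+7.0+2.9)/2 = 7.55
A = √(s(s-a)(s-b)(s-c)) = √(7.55·2.35·0.55·4.65)
A = √45.3764 = 6.736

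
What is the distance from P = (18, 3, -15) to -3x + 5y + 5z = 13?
d = |(-3)(18) + 5(3) + 5(-15) - (13)| / √((-3)² + 5² + 5²) = 127/√59 = 16.53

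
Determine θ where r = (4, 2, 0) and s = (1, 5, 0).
r·s = 14, |r|² = 20, |s|² = 26
cos θ = 14/√520 ≈ 0.6139
θ ≈ 52.13°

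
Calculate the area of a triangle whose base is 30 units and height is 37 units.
Area = (1/2) * base * height
Area = (1/2) * 30 * 37
Area = 555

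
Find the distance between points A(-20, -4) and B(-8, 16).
Using the distance formula: d = sqrt((x₂-x₁)² + (y₂-y₁)²)
dx = (-8) - (-20) = 12
dy = 16 - (-4) = 20
d = sqrt(12² + 20²) = sqrt(144 + 400) = sqrt(544) = 23.32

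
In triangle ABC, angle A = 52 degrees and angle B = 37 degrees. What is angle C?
Sum of angles in a triangle = 180 degrees
Third angle = 180 - 52 - 37
Third angle = 91 degrees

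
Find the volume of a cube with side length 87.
Volume = s³
Volume = 87³
Volume = 658503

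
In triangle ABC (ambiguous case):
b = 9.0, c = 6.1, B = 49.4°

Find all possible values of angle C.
sin(C)/c = sin(B)/b  →  sin(C) = c·sin(B)/b = 6.1·sin(49.4°)/9.0 = 0.514617
C₁ = arcsin(0.514617) = 30.97°,  C₂ = 180° - C₁ = 149.03°
Check C₂: A = 180° - 49.4° - 149.03° = -18.43° ≤ 0, rejected
C = 30.97° (one solution)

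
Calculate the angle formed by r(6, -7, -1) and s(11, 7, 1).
r·s = 16, |r|² = 86, |s|² = 171
cos θ = 16/√14706 ≈ 0.1319
θ ≈ 82.42°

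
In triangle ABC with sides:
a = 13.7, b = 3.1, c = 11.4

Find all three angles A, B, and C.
By the law of cosines:
cos(A) = (b² + c² - a²)/(2bc) = -0.680815  →  A = 132.9°
cos(B) = (a² + c² - b²)/(2ac) = 0.986170  →  B = 9.54°
cos(C) = (a² + b² - c²)/(2ab) = 0.792795  →  C = 37.55°
Check: A + B + C = 180.0° ✓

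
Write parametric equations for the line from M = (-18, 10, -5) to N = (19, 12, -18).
Direction vector d = N - M = (37, 2, -13)
x = -18 + 37t, y = 10 + 2t, z = -5 - 13t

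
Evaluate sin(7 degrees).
sin(7 degrees) = 0.1219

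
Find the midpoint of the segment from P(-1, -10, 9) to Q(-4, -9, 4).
Midpoint = ((-1-4)/2, (-10-9)/2, (9+4)/2) = (-2.5, -9.5, 6.5)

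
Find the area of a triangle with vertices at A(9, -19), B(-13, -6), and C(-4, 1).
Using the coordinate formula: Area = (1/2)|x₁(y₂-y₃) + x₂(y₃-y₁) + x₃(y₁-y₂)|
Area = (1/2)|9((-6)-1) + (-13)(1-(-19)) + (-4)((-19)-(-6))|
Area = (1/2)|9*(-7) + (-13)*20 + (-4)*(-13)|
Area = (1/2)|(-63) + (-260) + 52|
Area = (1/2)*271 = 135.50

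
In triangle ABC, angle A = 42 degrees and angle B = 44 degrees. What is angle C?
Sum of angles in a triangle = 180 degrees
Third angle = 180 - 42 - 44
Third angle = 94 degrees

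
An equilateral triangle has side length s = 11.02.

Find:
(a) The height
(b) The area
(a) Height h = s·√3/2 = 11.02·√3/2 = 9.544
(b) Area = (√3/4)·s² = (√3/4)·11.02² = (√3/4)·121.44 = 52.59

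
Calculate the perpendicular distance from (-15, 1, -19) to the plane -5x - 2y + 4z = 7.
d = |(-5)(-15) + (-2)(1) + 4(-19) - (7)| / √((-5)² + (-2)² + 4²) = 10/√45 = 1.491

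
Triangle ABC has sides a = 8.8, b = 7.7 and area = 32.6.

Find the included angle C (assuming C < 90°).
Area = ½ab·sin(C)  →  sin(C) = 2·Area/(ab)
sin(C) = 2·32.6/(8.8·7.7) = 0.962220
C = arcsin(0.962220) = 74.2°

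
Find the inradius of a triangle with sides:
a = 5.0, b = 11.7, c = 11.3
s = (a+b+c)/2 = (5.0+11.7+11.3)/2 = 14
Area = √(s(s-a)(s-b)(s-c)) = √(14·9·2.3·2.7) = 27.9725
r = Area/s = 27.9725/14 = 1.998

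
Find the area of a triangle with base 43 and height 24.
Area = (1/2) * base * height
Area = (1/2) * 43 * 24
Area = 516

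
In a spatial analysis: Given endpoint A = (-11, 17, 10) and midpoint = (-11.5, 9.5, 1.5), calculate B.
B = (2×(-11.5) - (-11), 2×9.5 - 17, 2×1.5 - 10) = (-12, 2, -7)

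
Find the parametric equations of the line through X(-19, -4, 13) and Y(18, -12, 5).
Direction vector d = Y - X = (37, -8, -8)
x = -19 + 37t, y = -4 - 8t, z = 13 - 8t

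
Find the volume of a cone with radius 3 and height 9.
Volume = (1/3) * pi * r² * h
Volume = (1/3) * pi * 3² * 9
Volume = (1/3) * pi * 9 * 9
Volume = (1/3) * pi * 81
Volume = 84.82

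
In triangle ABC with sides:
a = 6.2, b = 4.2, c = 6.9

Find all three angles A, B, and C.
By the law of cosines:
cos(A) = (b² + c² - a²)/(2bc) = 0.462560  →  A = 62.45°
cos(B) = (a² + c² - b²)/(2ac) = 0.799556  →  B = 36.91°
cos(C) = (a² + b² - c²)/(2ab) = 0.162634  →  C = 80.64°
Check: A + B + C = 180.0° ✓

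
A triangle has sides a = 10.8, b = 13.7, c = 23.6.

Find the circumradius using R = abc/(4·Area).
s = (a+b+c)/2 = 24.05
Area = √(s(s-a)(s-b)(s-c)) = √(24.05·13.25·10.35·0.45) = 38.5249
R = abc/(4·Area) = (10.8·13.7·23.6)/(4·38.5249) = 3491.856/154.0996 = 22.66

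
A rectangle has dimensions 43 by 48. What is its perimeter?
Perimeter = 2 * (length + width)
Perimeter = 2 * (43 + 48)
Perimeter = 2 * 91
Perimeter = 182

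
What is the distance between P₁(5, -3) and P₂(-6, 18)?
Using the distance formula: d = sqrt((x₂-x₁)² + (y₂-y₁)²)
dx = (-6) - 5 = -11
dy = 18 - (-3) = 21
d = sqrt((-11)² + 21²) = sqrt(121 + 441) = sqrt(562) = 23.71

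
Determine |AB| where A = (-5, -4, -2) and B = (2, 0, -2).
d = √[(7)² + (4)² + (0)²] = √65 = 8.062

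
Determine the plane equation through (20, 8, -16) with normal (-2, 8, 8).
d = n·P = (-2)(20) + (8)(8) + (8)(-16) = -104
Plane: -2x + 8y + 8z = -104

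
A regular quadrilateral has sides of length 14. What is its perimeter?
Perimeter = number of sides * side length
Perimeter = 4 * 14
Perimeter = 56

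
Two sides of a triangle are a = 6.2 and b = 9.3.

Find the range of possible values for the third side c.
By the triangle inequality: |a - b| < c < a + b
|6.2 - 9.3| < c < 6.2 + 9.3
3.1 < c < 15.5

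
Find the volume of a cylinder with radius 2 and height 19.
Volume = pi * r² * h
Volume = pi * 2² * 19
Volume = pi * 4 * 19
Volume = pi * 76
Volume = 238.76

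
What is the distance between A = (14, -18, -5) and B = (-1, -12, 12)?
d = √[(-15)² + (6)² + (17)²] = √550 = 23.45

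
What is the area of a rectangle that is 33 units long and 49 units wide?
Area = length * width
Area = 33 * 49
Area = 1617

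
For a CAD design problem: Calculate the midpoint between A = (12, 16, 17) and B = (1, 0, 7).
Midpoint = ((12+1)/2, (16+0)/2, (17+7)/2) = (6.5, 8, 12)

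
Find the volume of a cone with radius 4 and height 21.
Volume = (1/3) * pi * r² * h
Volume = (1/3) * pi * 4² * 21
Volume = (1/3) * pi * 16 * 21
Volume = (1/3) * pi * 336
Volume = 351.86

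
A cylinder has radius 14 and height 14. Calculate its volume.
Volume = pi * r² * h
Volume = pi * 14² * 14
Volume = pi * 196 * 14
Volume = pi * 2744
Volume = 8620.53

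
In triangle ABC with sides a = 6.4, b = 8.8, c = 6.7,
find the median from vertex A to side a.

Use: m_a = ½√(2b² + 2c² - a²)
m_a = ½√(2·8.8² + 2·6.7² - 6.4²)
m_a = ½√(154.88 + 89.78 - 40.96) = ½√203.7 = 7.136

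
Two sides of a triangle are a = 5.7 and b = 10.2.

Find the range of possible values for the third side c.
By the triangle inequality: |a - b| < c < a + b
|5.7 - 10.2| < c < 5.7 + 10.2
4.5 < c < 15.9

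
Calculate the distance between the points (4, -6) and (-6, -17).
Using the distance formula: d = sqrt((x₂-x₁)² + (y₂-y₁)²)
dx = (-6) - 4 = -10
dy = (-17) - (-6) = -11
d = sqrt((-10)² + (-11)²) = sqrt(100 + 121) = sqrt(221) = 14.87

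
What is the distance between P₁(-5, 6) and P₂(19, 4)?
Using the distance formula: d = sqrt((x₂-x₁)² + (y₂-y₁)²)
dx = 19 - (-5) = 24
dy = 4 - 6 = -2
d = sqrt(24² + (-2)²) = sqrt(576 + 4) = sqrt(580) = 24.08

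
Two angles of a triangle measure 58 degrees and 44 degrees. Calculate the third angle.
Sum of angles in a triangle = 180 degrees
Third angle = 180 - 58 - 44
Third angle = 78 degrees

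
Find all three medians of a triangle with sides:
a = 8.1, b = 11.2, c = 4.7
Using m_x = ½√(2y² + 2z² - x²):
m_a = ½√(2·11.2² + 2·4.7² - 8.1²) = ½√229.45 = 7.574
m_b = ½√(2·8.1² + 2·4.7² - 11.2²) = ½√49.96 = 3.534
m_c = ½√(2·8.1² + 2·11.2² - 4.7²) = ½√360.01 = 9.487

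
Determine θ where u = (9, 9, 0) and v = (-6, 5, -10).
u·v = -9, |u|² = 162, |v|² = 161
cos θ = -9/√26082 ≈ -0.05573
θ ≈ 93.19°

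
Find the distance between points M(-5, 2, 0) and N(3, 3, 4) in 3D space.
d = √[(8)² + (1)² + (4)²] = √81 = 9.0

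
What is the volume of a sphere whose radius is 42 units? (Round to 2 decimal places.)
Volume = (4/3) * pi * r³
Volume = (4/3) * pi * 42³
Volume = (4/3) * pi * 74088
Volume = 310339.09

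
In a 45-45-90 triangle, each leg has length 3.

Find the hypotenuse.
Hypotenuse = 3√2 = 4.243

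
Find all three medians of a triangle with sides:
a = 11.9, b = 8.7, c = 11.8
Using m_x = ½√(2y² + 2z² - x²):
m_a = ½√(2·8.7² + 2·11.8² - 11.9²) = ½√288.25 = 8.489
m_b = ½√(2·11.9² + 2·11.8² - 8.7²) = ½√486.01 = 11.02
m_c = ½√(2·11.9² + 2·8.7² - 11.8²) = ½√295.36 = 8.593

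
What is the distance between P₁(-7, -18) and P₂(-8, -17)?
Using the distance formula: d = sqrt((x₂-x₁)² + (y₂-y₁)²)
dx = (-8) - (-7) = -1
dy = (-17) - (-18) = 1
d = sqrt((-1)² + 1²) = sqrt(1 + 1) = sqrt(2) = 1.41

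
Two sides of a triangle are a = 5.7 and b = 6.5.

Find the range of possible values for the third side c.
By the triangle inequality: |a - b| < c < a + b
|5.7 - 6.5| < c < 5.7 + 6.5
0.8 < c < 12.2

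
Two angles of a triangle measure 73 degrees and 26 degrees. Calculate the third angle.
Sum of angles in a triangle = 180 degrees
Third angle = 180 - 73 - 26
Third angle = 81 degrees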